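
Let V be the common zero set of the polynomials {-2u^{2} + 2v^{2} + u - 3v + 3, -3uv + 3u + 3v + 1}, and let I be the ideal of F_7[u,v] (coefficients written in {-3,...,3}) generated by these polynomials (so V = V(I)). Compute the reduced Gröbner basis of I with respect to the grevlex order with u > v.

f_1 = -2u^{2} + 2v^{2} + u - 3v + 3, LT = u^{2}.
f_2 = -3uv + 3u + 3v + 1, LT = uv.

S(f_1,f_2): lcm = u^{2}v. S = -v^{3} + u^{2} - 3uv - 2v^{2} - 2u + 2v.
  leading term v^{3}: no divisor's leading term divides it; move -v^{3} to the remainder.
  leading term u^{2}: subtract (3)·f_1 from u^{2} - 3uv - 2v^{2} - 2u + 2v → -3uv - v^{2} + 2u - 3v - 2
  leading term uv: subtract (1)·f_2 from -3uv - v^{2} + 2u - 3v - 2 → -v^{2} - u + v - 3
  leading term v^{2}: no divisor's leading term divides it; move -v^{2} to the remainder.
  leading term u: no divisor's leading term divides it; move -u to the remainder.
  leading term v: no divisor's leading term divides it; move v to the remainder.
  leading term 1: no divisor's leading term divides it; move -3 to the remainder.
  remainder -v^{3} - v^{2} - u + v - 3 ≠ 0; add g_3 = -v^{3} - v^{2} - u + v - 3 to the basis.

The other S-polynomials (S(f_1,g_3), S(f_2,g_3)) all reduce to 0 modulo the current basis, so we have a Gröbner basis.

G = {v^{3} + v^{2} + u - v + 3, u^{2} - v^{2} + 3u - 2v + 2, uv - u - v + 2}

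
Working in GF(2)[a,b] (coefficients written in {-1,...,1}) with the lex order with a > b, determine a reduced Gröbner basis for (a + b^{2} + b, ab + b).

G = {a + b^{2} + b, b^{3} + b^{2} + b}

Buchberger's algorithm terminates because the ascending chain of leading-term ideals stabilizes.

f_1 = a + b^{2} + b, LT = a.
f_2 = ab + b, LT = ab.

S(f_1,f_2): lcm = ab. S = b^{3} + b^{2} + b.
  leading term b^{3}: no divisor's leading term divides it; move b^{3} to the remainder.
  leading term b^{2}: no divisor's leading term divides it; move b^{2} to the remainder.
  leading term b: no divisor's leading term divides it; move b to the remainder.
  remainder b^{3} + b^{2} + b ≠ 0; add g_3 = b^{3} + b^{2} + b to the basis.

The other S-polynomials (S(f_1,g_3), S(f_2,g_3)) all reduce to 0 modulo the current basis, so we have a Gröbner basis.
Inter-reduce: drop elements whose leading term is divisible by another's, tail-reduce, and make monic.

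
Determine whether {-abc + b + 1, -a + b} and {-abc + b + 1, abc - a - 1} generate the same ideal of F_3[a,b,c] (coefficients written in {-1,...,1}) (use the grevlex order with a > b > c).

Yes, the ideals are equal.

Since reduced Gröbner bases are canonical representatives of ideals under a given ordering, it suffices to compute and compare them.
Buchberger on the first generating set:
f_1 = -abc + b + 1, LT = abc.
f_2 = -a + b, LT = a.

S(f_1,f_2): lcm = abc. S = b^2c - b - 1.
  leading term b^2c: no divisor's leading term divides it; move b^2c to the remainder.
  leading term b: no divisor's leading term divides it; move -b to the remainder.
  leading term 1: no divisor's leading term divides it; move -1 to the remainder.
  remainder b^2c - b - 1 ≠ 0; add g_3 = b^2c - b - 1 to the basis.

The other S-polynomials (S(f_1,g_3), S(f_2,g_3)) all reduce to 0 modulo the current basis, so we have a Gröbner basis.
Inter-reduce: drop elements whose leading term is divisible by another's, tail-reduce, and make monic.
Reduced Gröbner basis: {b^2c - b - 1, a - b}.

Buchberger on the second generating set:
h_1 = -abc + b + 1, LT = abc.
h_2 = abc - a - 1, LT = abc.

S(h_1,h_2): lcm = abc. S = a - b.
  leading term a: no divisor's leading term divides it; move a to the remainder.
  leading term b: no divisor's leading term divides it; move -b to the remainder.
  remainder a - b ≠ 0; add k_3 = a - b to the basis.

S(h_1,k_3): lcm = abc. S = b^2c - b - 1.
  leading term b^2c: no divisor's leading term divides it; move b^2c to the remainder.
  leading term b: no divisor's leading term divides it; move -b to the remainder.
  leading term 1: no divisor's leading term divides it; move -1 to the remainder.
  remainder b^2c - b - 1 ≠ 0; add k_4 = b^2c - b - 1 to the basis.

The other S-polynomials (S(h_2,k_3), S(h_1,k_4), S(h_2,k_4), S(k_3,k_4)) all reduce to 0 modulo the current basis, so we have a Gröbner basis.
Inter-reduce: drop elements whose leading term is divisible by another's, tail-reduce, and make monic.
Reduced Gröbner basis: {b^2c - b - 1, a - b}.

These coincide, so the ideals are equal.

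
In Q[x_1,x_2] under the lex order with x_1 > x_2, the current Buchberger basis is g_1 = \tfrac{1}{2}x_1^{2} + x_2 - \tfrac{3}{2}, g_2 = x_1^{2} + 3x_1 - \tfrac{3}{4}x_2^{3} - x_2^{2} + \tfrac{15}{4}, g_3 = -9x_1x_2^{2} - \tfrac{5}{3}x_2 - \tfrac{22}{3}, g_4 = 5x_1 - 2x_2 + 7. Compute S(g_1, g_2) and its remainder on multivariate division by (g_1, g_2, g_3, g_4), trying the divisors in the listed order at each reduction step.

S(g_1, g_2) = -3x_1 + \tfrac{3}{4}x_2^{3} + x_2^{2} + 2x_2 - \tfrac{27}{4}; remainder on division = \tfrac{3}{4}x_2^{3} + x_2^{2} + \tfrac{4}{5}x_2 - \tfrac{51}{20}.

lcm(LM(g_1), LM(g_2)) = x_1^{2}.
S = (lcm/LT(g_1))·g_1 − (lcm/LT(g_2))·g_2 = -3x_1 + \tfrac{3}{4}x_2^{3} + x_2^{2} + 2x_2 - \tfrac{27}{4}.
Reduce S modulo (g_1, g_2, g_3, g_4) in that order:
  leading term x_1: subtract (-\tfrac{3}{5})·g_4 from -3x_1 + \tfrac{3}{4}x_2^{3} + x_2^{2} + 2x_2 - \tfrac{27}{4} → \tfrac{3}{4}x_2^{3} + x_2^{2} + \tfrac{4}{5}x_2 - \tfrac{51}{20}
  leading term x_2^{3}: no divisor's leading term divides it; move \tfrac{3}{4}x_2^{3} to the remainder.
  leading term x_2^{2}: no divisor's leading term divides it; move x_2^{2} to the remainder.
  leading term x_2: no divisor's leading term divides it; move \tfrac{4}{5}x_2 to the remainder.
  leading term 1: no divisor's leading term divides it; move -\tfrac{51}{20} to the remainder.
The remainder \tfrac{3}{4}x_2^{3} + x_2^{2} + \tfrac{4}{5}x_2 - \tfrac{51}{20} is nonzero, so it would be added as the next basis element.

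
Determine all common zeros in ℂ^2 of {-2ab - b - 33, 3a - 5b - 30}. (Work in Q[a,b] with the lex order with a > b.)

{(9/2, -33/10), (5, -3)}

Compute a lex Gröbner basis by Buchberger's algorithm.
f_1 = -2ab - b - 33, LT = ab.
f_2 = 3a - 5b - 30, LT = a.

S(f_1,f_2): lcm = ab. S = 5/3b^2 + 21/2b + 33/2.
  leading term b^2: no divisor's leading term divides it; move 5/3b^2 to the remainder.
  leading term b: no divisor's leading term divides it; move 21/2b to the remainder.
  leading term 1: no divisor's leading term divides it; move 33/2 to the remainder.
  remainder 5/3b^2 + 21/2b + 33/2 ≠ 0; add h_3 = 5/3b^2 + 21/2b + 33/2 to the basis.

S(f_1,h_3): lcm = ab^2. S = -63/10ab - 99/10a + 1/2b^2 + 33/2b.
  leading term ab: subtract (63/20)·f_1 from -63/10ab - 99/10a + 1/2b^2 + 33/2b → -99/10a + 1/2b^2 + 393/20b + 2079/20
  leading term a: subtract (-33/10)·f_2 from -99/10a + 1/2b^2 + 393/20b + 2079/20 → 1/2b^2 + 63/20b + 99/20
  leading term b^2: subtract (3/10)·h_3 from 1/2b^2 + 63/20b + 99/20 → 0
  remainder 0.

S(f_2,h_3): leading monomials are coprime, so the S-polynomial reduces to 0 (Buchberger's first criterion).
Every S-polynomial of the final basis reduces to 0, so we have a Gröbner basis.
Inter-reduce: drop elements whose leading term is divisible by another's, tail-reduce, and make monic.
Reduced Gröbner basis: {a - 5/3b - 10, b^2 + 63/10b + 99/10}.

Since the basis is lex-ordered, b^2 + 63/10b + 99/10 is univariate in b. Its roots are {-33/10, -3}. Back-substituting each root into the other basis elements fixes the other coordinates.
  b = -33/10: the earlier basis element becomes a - 9/2 = 0, giving a = 9/2 — point (9/2, -33/10).
  b = -3: the earlier basis element becomes a - 5 = 0, giving a = 5 — point (5, -3).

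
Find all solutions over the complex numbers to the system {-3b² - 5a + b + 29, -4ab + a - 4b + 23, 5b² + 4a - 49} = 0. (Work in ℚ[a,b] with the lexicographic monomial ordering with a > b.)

{(1, 3)}

Compute a lex Gröbner basis by Buchberger's algorithm.
f_1 = -5a - 3b² + b + 29, LT = a.
f_2 = -4ab + a - 4b + 23, LT = ab.
f_3 = 4a + 5b² - 49, LT = a.

S(f_1,f_2): lcm = ab. S = ¼a + ⅗b³ - ⅕b² - 34/5b + 23/4.
  reduce S modulo (f_1, f_2, f_3):
  remainder ⅗b³ - 7/20b² - 27/4b + 36/5 ≠ 0; add h_4 = ⅗b³ - 7/20b² - 27/4b + 36/5 to the basis.

S(f_1,f_3): lcm = a. S = -13/20b² - ⅕b + 129/20.
  reduce S modulo (f_1, f_2, f_3, h_4):
  remainder -13/20b² - ⅕b + 129/20 ≠ 0; add h_5 = -13/20b² - ⅕b + 129/20 to the basis.

S(f_2,f_3): lcm = ab. S = -¼a - 5/4b³ + 53/4b - 23/4.
  reduce S modulo (f_1, f_2, f_3, h_4, h_5):
  remainder -427/624b + 427/208 ≠ 0; add h_6 = -427/624b + 427/208 to the basis.

The other S-polynomials (S(f_1,h_4), S(f_2,h_4), S(f_3,h_4), S(f_1,h_5), S(f_2,h_5), S(f_3,h_5), S(h_4,h_5), S(f_1,h_6), S(f_2,h_6), S(f_3,h_6), S(h_4,h_6), S(h_5,h_6)) all reduce to 0 modulo the current basis, so we have a Gröbner basis.
Inter-reduce: drop elements whose leading term is divisible by another's, tail-reduce, and make monic.
Reduced Gröbner basis: {a - 1, b - 3}.

Since the basis is lex-ordered, b - 3 is univariate in b. Its roots are {3}. Back-substituting each root into the other basis elements fixes the other coordinates.
  b = 3: the earlier basis element becomes a - 1 = 0, giving a = 1 — point (1, 3).
This is the nonlinear analogue of row-reducing a linear system.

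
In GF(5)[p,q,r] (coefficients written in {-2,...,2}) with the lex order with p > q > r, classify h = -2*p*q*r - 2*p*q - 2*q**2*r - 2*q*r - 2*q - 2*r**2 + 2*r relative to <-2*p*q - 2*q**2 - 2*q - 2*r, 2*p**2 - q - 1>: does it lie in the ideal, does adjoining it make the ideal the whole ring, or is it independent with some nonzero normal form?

First compute the reduced Gröbner basis of I by Buchberger's algorithm.
f_1 = -2*p*q - 2*q**2 - 2*q - 2*r, LT = p*q.
f_2 = 2*p**2 - q - 1, LT = p**2.

S(f_1,f_2): lcm = p**2*q. S = p*q**2 + p*q + p*r - 2*q**2 - 2*q.
  reduce S modulo (f_1, f_2):
  remainder p*r - q**3 + q**2 - q*r + 2*q - r ≠ 0; add k_3 = p*r - q**3 + q**2 - q*r + 2*q - r to the basis.

S(f_1,k_3): lcm = p*q*r. S = q**4 - q**3 + 2*q**2*r - 2*q**2 + 2*q*r + r**2.
  reduce S modulo (f_1, f_2, k_3):
  remainder q**4 - q**3 + 2*q**2*r - 2*q**2 + 2*q*r + r**2 ≠ 0; add k_4 = q**4 - q**3 + 2*q**2*r - 2*q**2 + 2*q*r + r**2 to the basis.

The other S-polynomials (S(f_2,k_3), S(f_1,k_4), S(f_2,k_4), S(k_3,k_4)) all reduce to 0 modulo the current basis, so we have a Gröbner basis.
Inter-reduce: drop elements whose leading term is divisible by another's, tail-reduce, and make monic.
Reduced Gröbner basis: {p**2 + 2*q + 2, p*q + q**2 + q + r, p*r - q**3 + q**2 - q*r + 2*q - r, q**4 - q**3 + 2*q**2*r - 2*q**2 + 2*q*r + r**2}.
Label its elements g_1 = p**2 + 2*q + 2, g_2 = p*q + q**2 + q + r, g_3 = p*r - q**3 + q**2 - q*r + 2*q - r, g_4 = q**4 - q**3 + 2*q**2*r - 2*q**2 + 2*q*r + r**2.

Reduce h = -2*p*q*r - 2*p*q - 2*q**2*r - 2*q*r - 2*q - 2*r**2 + 2*r modulo G:
  leading term p*q*r: subtract (-2*r)·g_2 from -2*p*q*r - 2*p*q - 2*q**2*r - 2*q*r - 2*q - 2*r**2 + 2*r → -2*p*q - 2*q + 2*r
  leading term p*q: subtract (-2)·g_2 from -2*p*q - 2*q + 2*r → 2*q**2 - r
  leading term q**2: no divisor's leading term divides it; move 2*q**2 to the remainder.
  leading term r: no divisor's leading term divides it; move -r to the remainder.
  normal form = 2*q**2 - r.
The normal form is nonzero, so h ∉ I. Since h minus its normal form lies in I, I + (h) = I + (n) where n = 2*q**2 - r; decide whether this ideal is the whole ring.
Run Buchberger on G together with n (pairs among the g_i already reduce to 0 since G is a Gröbner basis):
g_1 = p**2 + 2*q + 2, LT = p**2.
g_2 = p*q + q**2 + q + r, LT = p*q.
g_3 = p*r - q**3 + q**2 - q*r + 2*q - r, LT = p*r.
g_4 = q**4 - q**3 + 2*q**2*r - 2*q**2 + 2*q*r + r**2, LT = q**4.
n = 2*q**2 - r, LT = q**2.

S(g_2,n): lcm = p*q**2. S = -2*p*r + q**3 + q**2 + q*r.
  reduce S modulo (g_1, g_2, g_3, g_4, n):
  remainder q*r - q + 2*r ≠ 0; add m_6 = q*r - q + 2*r to the basis.

S(g_4,n): lcm = q**4. S = -q**3 - 2*q**2 + 2*q*r + r**2.
  reduce S modulo (g_1, g_2, g_3, g_4, n, m_6):
  remainder -q + r**2 + r ≠ 0; add m_7 = -q + r**2 + r to the basis.

S(g_4,m_6): lcm = q**4*r. S = q**4 + 2*q**3*r + 2*q**2*r**2 - 2*q**2*r + 2*q*r**2 + r**3.
  reduce S modulo (g_1, g_2, g_3, g_4, n, m_6, m_7):
  remainder 2*r**3 + 2*r ≠ 0; add m_8 = 2*r**3 + 2*r to the basis.

The other S-polynomials (S(g_1,g_2), S(g_1,g_3), S(g_1,g_4), S(g_1,n), S(g_2,g_3), S(g_2,g_4), S(g_3,g_4), S(g_3,n), S(g_1,m_6), S(g_2,m_6), S(g_3,m_6), S(n,m_6), S(g_1,m_7), S(g_2,m_7), S(g_3,m_7), S(g_4,m_7), S(n,m_7), S(m_6,m_7), S(g_1,m_8), S(g_2,m_8), S(g_3,m_8), S(g_4,m_8), S(n,m_8), S(m_6,m_8), S(m_7,m_8)) all reduce to 0 modulo the current basis, so we have a Gröbner basis.
Inter-reduce: drop elements whose leading term is divisible by another's, tail-reduce, and make monic.
Reduced Gröbner basis: {p**2 + 2*r**2 + 2*r + 2, p*r - 2*r**2 - 2*r, q - r**2 - r, r**3 + r}.
The reduced Gröbner basis of I + (h) is {p**2 + 2*r**2 + 2*r + 2, p*r - 2*r**2 - 2*r, q - r**2 - r, r**3 + r} ≠ {1}, a proper ideal, so the enlarged system stays consistent: h is independent of I, with normal form 2*q**2 - r.

-2*p*q*r - 2*p*q - 2*q**2*r - 2*q*r - 2*q - 2*r**2 + 2*r is independent of I; its normal form modulo I is 2*q**2 - r.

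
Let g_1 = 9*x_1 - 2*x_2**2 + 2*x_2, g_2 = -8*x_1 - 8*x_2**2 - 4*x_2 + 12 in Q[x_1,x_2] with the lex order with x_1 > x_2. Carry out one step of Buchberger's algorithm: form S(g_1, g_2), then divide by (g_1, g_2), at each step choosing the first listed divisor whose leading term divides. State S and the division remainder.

S(g_1, g_2) = -11/9*x_2**2 - 5/18*x_2 + 3/2; remainder on division = -11/9*x_2**2 - 5/18*x_2 + 3/2.

lcm(LM(g_1), LM(g_2)) = x_1.
S = (lcm/LT(g_1))·g_1 − (lcm/LT(g_2))·g_2 = -11/9*x_2**2 - 5/18*x_2 + 3/2.
Reduce S modulo (g_1, g_2) in that order:
  leading term x_2**2: no divisor's leading term divides it; move -11/9*x_2**2 to the remainder.
  leading term x_2: no divisor's leading term divides it; move -5/18*x_2 to the remainder.
  leading term 1: no divisor's leading term divides it; move 3/2 to the remainder.
The remainder -11/9*x_2**2 - 5/18*x_2 + 3/2 is nonzero, so it would be added as the next basis element.
An S-polynomial is built so that the two leading terms cancel; whether anything survives reduction is exactly the Gröbner-basis criterion.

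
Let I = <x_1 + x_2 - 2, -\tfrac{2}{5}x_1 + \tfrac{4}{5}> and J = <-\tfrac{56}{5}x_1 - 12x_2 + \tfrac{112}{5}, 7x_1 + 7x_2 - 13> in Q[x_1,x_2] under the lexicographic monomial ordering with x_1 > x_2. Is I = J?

Equality of ideals is decidable: compute both reduced Gröbner bases (unique for the ordering) and check whether they agree.
Buchberger on the first generating set:
f_1 = x_1 + x_2 - 2, LT = x_1.
f_2 = -\tfrac{2}{5}x_1 + \tfrac{4}{5}, LT = x_1.

S(f_1,f_2): lcm = x_1. S = x_2.
  leading term x_2: no divisor's leading term divides it; move x_2 to the remainder.
  remainder x_2 ≠ 0; add g_3 = x_2 to the basis.

S(f_1,g_3): leading monomials are coprime, so the S-polynomial reduces to 0 (Buchberger's first criterion).
S(f_2,g_3): leading monomials are coprime, so the S-polynomial reduces to 0 (Buchberger's first criterion).
Every S-polynomial of the final basis reduces to 0, so we have a Gröbner basis.
Inter-reduce: drop elements whose leading term is divisible by another's, tail-reduce, and make monic.
Reduced Gröbner basis: {x_1 - 2, x_2}.

Buchberger on the second generating set:
h_1 = -\tfrac{56}{5}x_1 - 12x_2 + \tfrac{112}{5}, LT = x_1.
h_2 = 7x_1 + 7x_2 - 13, LT = x_1.

S(h_1,h_2): lcm = x_1. S = \tfrac{1}{14}x_2 - \tfrac{1}{7}.
  leading term x_2: no divisor's leading term divides it; move \tfrac{1}{14}x_2 to the remainder.
  leading term 1: no divisor's leading term divides it; move -\tfrac{1}{7} to the remainder.
  remainder \tfrac{1}{14}x_2 - \tfrac{1}{7} ≠ 0; add k_3 = \tfrac{1}{14}x_2 - \tfrac{1}{7} to the basis.

S(h_1,k_3): leading monomials are coprime, so the S-polynomial reduces to 0 (Buchberger's first criterion).
S(h_2,k_3): leading monomials are coprime, so the S-polynomial reduces to 0 (Buchberger's first criterion).
Every S-polynomial of the final basis reduces to 0, so we have a Gröbner basis.
Inter-reduce: drop elements whose leading term is divisible by another's, tail-reduce, and make monic.
Reduced Gröbner basis: {x_1 + \tfrac{1}{7}, x_2 - 2}.

The bases are distinct; the ideals are different.

No, the ideals differ.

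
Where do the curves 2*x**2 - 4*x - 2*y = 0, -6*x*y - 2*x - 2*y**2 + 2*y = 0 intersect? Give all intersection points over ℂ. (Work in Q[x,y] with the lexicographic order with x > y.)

{(1, -1), (0, 0), (sqrt(3), 3 - 2*sqrt(3)), (-sqrt(3), 3 + 2*sqrt(3))}

Compute a lex Gröbner basis by Buchberger's algorithm.
f_1 = 2*x**2 - 4*x - 2*y, LT = x**2.
f_2 = -6*x*y - 2*x - 2*y**2 + 2*y, LT = x*y.

S(f_1,f_2): lcm = x**2*y. S = -1/3*x**2 - 1/3*x*y**2 - 5/3*x*y - y**2.
  leading term x**2: subtract (-1/6)·f_1 from -1/3*x**2 - 1/3*x*y**2 - 5/3*x*y - y**2 → -1/3*x*y**2 - 5/3*x*y - 2/3*x - y**2 - 1/3*y
  leading term x*y**2: subtract (1/18*y)·f_2 from -1/3*x*y**2 - 5/3*x*y - 2/3*x - y**2 - 1/3*y → -14/9*x*y - 2/3*x + 1/9*y**3 - 10/9*y**2 - 1/3*y
  leading term x*y: subtract (7/27)·f_2 from -14/9*x*y - 2/3*x + 1/9*y**3 - 10/9*y**2 - 1/3*y → -4/27*x + 1/9*y**3 - 16/27*y**2 - 23/27*y
  leading term x: no divisor's leading term divides it; move -4/27*x to the remainder.
  leading term y**3: no divisor's leading term divides it; move 1/9*y**3 to the remainder.
  leading term y**2: no divisor's leading term divides it; move -16/27*y**2 to the remainder.
  leading term y: no divisor's leading term divides it; move -23/27*y to the remainder.
  remainder -4/27*x + 1/9*y**3 - 16/27*y**2 - 23/27*y ≠ 0; add h_3 = -4/27*x + 1/9*y**3 - 16/27*y**2 - 23/27*y to the basis.

S(f_1,h_3): lcm = x**2. S = 3/4*x*y**3 - 4*x*y**2 - 23/4*x*y - 2*x - y.
  leading term x*y**3: subtract (-1/8*y**2)·f_2 from 3/4*x*y**3 - 4*x*y**2 - 23/4*x*y - 2*x - y → -17/4*x*y**2 - 23/4*x*y - 2*x - 1/4*y**4 + 1/4*y**3 - y
  leading term x*y**2: subtract (17/24*y)·f_2 from -17/4*x*y**2 - 23/4*x*y - 2*x - 1/4*y**4 + 1/4*y**3 - y → -13/3*x*y - 2*x - 1/4*y**4 + 5/3*y**3 - 17/12*y**2 - y
  leading term x*y: subtract (13/18)·f_2 from -13/3*x*y - 2*x - 1/4*y**4 + 5/3*y**3 - 17/12*y**2 - y → -5/9*x - 1/4*y**4 + 5/3*y**3 + 1/36*y**2 - 22/9*y
  leading term x: subtract (15/4)·h_3 from -5/9*x - 1/4*y**4 + 5/3*y**3 + 1/36*y**2 - 22/9*y → -1/4*y**4 + 5/4*y**3 + 9/4*y**2 + 3/4*y
  leading term y**4: no divisor's leading term divides it; move -1/4*y**4 to the remainder.
  leading term y**3: no divisor's leading term divides it; move 5/4*y**3 to the remainder.
  leading term y**2: no divisor's leading term divides it; move 9/4*y**2 to the remainder.
  leading term y: no divisor's leading term divides it; move 3/4*y to the remainder.
  remainder -1/4*y**4 + 5/4*y**3 + 9/4*y**2 + 3/4*y ≠ 0; add h_4 = -1/4*y**4 + 5/4*y**3 + 9/4*y**2 + 3/4*y to the basis.

The other S-polynomials (S(f_2,h_3), S(f_1,h_4), S(f_2,h_4), S(h_3,h_4)) all reduce to 0 modulo the current basis, so we have a Gröbner basis.
Inter-reduce: drop elements whose leading term is divisible by another's, tail-reduce, and make monic.
Reduced Gröbner basis: {x - 3/4*y**3 + 4*y**2 + 23/4*y, y**4 - 5*y**3 - 9*y**2 - 3*y}.

A lex Gröbner basis eliminates variables successively. Here y**4 - 5*y**3 - 9*y**2 - 3*y depends only on y, with roots {-1, 0, 3 - 2*sqrt(3), 3 + 2*sqrt(3)}; lifting each root through the earlier basis elements recovers the full solutions.
  y = -1: the earlier basis element becomes x - 1 = 0, giving x = 1 — point (1, -1).
  y = 0: the earlier basis element becomes x = 0, giving x = 0 — point (0, 0).
  y = 3 - 2*sqrt(3): the earlier basis element becomes x - sqrt(3) = 0, giving x = sqrt(3) — point (sqrt(3), 3 - 2*sqrt(3)).
  y = 3 + 2*sqrt(3): the earlier basis element becomes x + sqrt(3) = 0, giving x = -sqrt(3) — point (-sqrt(3), 3 + 2*sqrt(3)).
Check: every point annihilates each of the original generators.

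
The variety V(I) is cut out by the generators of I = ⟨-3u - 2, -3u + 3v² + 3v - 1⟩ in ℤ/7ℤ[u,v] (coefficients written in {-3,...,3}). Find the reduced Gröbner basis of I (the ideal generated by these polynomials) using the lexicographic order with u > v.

G = {u + 3, v² + v - 2}

Buchberger's algorithm terminates because the ascending chain of leading-term ideals stabilizes.

f_1 = -3u - 2, LT = u.
f_2 = -3u + 3v² + 3v - 1, LT = u.

S(f_1,f_2): lcm = u. S = v² + v - 2.
  leading term v²: no divisor's leading term divides it; move v² to the remainder.
  leading term v: no divisor's leading term divides it; move v to the remainder.
  leading term 1: no divisor's leading term divides it; move -2 to the remainder.
  remainder v² + v - 2 ≠ 0; add g_3 = v² + v - 2 to the basis.

The other S-polynomials (S(f_1,g_3), S(f_2,g_3)) all reduce to 0 modulo the current basis, so we have a Gröbner basis.
Inter-reduce: drop elements whose leading term is divisible by another's, tail-reduce, and make monic.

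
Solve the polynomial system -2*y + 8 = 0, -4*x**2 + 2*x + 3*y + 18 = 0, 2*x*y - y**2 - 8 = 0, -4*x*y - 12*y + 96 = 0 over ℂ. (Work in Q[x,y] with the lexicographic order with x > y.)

{(3, 4)}

Compute a lex Gröbner basis by Buchberger's algorithm.
f_1 = -2*y + 8, LT = y.
f_2 = -4*x**2 + 2*x + 3*y + 18, LT = x**2.
f_3 = 2*x*y - y**2 - 8, LT = x*y.
f_4 = -4*x*y - 12*y + 96, LT = x*y.

S(f_1,f_2): leading monomials are coprime, so the S-polynomial reduces to 0 (Buchberger's first criterion).
S(f_1,f_3): lcm = x*y. S = -4*x + 1/2*y**2 + 4.
  leading term x: no divisor's leading term divides it; move -4*x to the remainder.
  leading term y**2: subtract (-1/4*y)·f_1 from 1/2*y**2 + 4 → 2*y + 4
  leading term y: subtract (-1)·f_1 from 2*y + 4 → 12
  leading term 1: no divisor's leading term divides it; move 12 to the remainder.
  remainder -4*x + 12 ≠ 0; add h_5 = -4*x + 12 to the basis.

S(f_1,f_4): lcm = x*y. S = -4*x - 3*y + 24.
  leading term x: subtract (1)·h_5 from -4*x - 3*y + 24 → -3*y + 12
  leading term y: subtract (3/2)·f_1 from -3*y + 12 → 0
  remainder 0.

S(f_2,f_3): lcm = x**2*y. S = 1/2*x*y**2 - 1/2*x*y + 4*x - 3/4*y**2 - 9/2*y.
  leading term x*y**2: subtract (-1/4*x*y)·f_1 from 1/2*x*y**2 - 1/2*x*y + 4*x - 3/4*y**2 - 9/2*y → 3/2*x*y + 4*x - 3/4*y**2 - 9/2*y
  leading term x*y: subtract (-3/4*x)·f_1 from 3/2*x*y + 4*x - 3/4*y**2 - 9/2*y → 10*x - 3/4*y**2 - 9/2*y
  leading term x: subtract (-5/2)·h_5 from 10*x - 3/4*y**2 - 9/2*y → -3/4*y**2 - 9/2*y + 30
  leading term y**2: subtract (3/8*y)·f_1 from -3/4*y**2 - 9/2*y + 30 → -15/2*y + 30
  leading term y: subtract (15/4)·f_1 from -15/2*y + 30 → 0
  remainder 0.

S(f_2,f_4): lcm = x**2*y. S = -7/2*x*y + 24*x - 3/4*y**2 - 9/2*y.
  leading term x*y: subtract (7/4*x)·f_1 from -7/2*x*y + 24*x - 3/4*y**2 - 9/2*y → 10*x - 3/4*y**2 - 9/2*y
  leading term x: subtract (-5/2)·h_5 from 10*x - 3/4*y**2 - 9/2*y → -3/4*y**2 - 9/2*y + 30
  leading term y**2: subtract (3/8*y)·f_1 from -3/4*y**2 - 9/2*y + 30 → -15/2*y + 30
  leading term y: subtract (15/4)·f_1 from -15/2*y + 30 → 0
  remainder 0.

S(f_3,f_4): lcm = x*y. S = -1/2*y**2 - 3*y + 20.
  leading term y**2: subtract (1/4*y)·f_1 from -1/2*y**2 - 3*y + 20 → -5*y + 20
  leading term y: subtract (5/2)·f_1 from -5*y + 20 → 0
  remainder 0.

S(f_1,h_5): leading monomials are coprime, so the S-polynomial reduces to 0 (Buchberger's first criterion).
S(f_2,h_5): lcm = x**2. S = 5/2*x - 3/4*y - 9/2.
  leading term x: subtract (-5/8)·h_5 from 5/2*x - 3/4*y - 9/2 → -3/4*y + 3
  leading term y: subtract (3/8)·f_1 from -3/4*y + 3 → 0
  remainder 0.

S(f_3,h_5): lcm = x*y. S = -1/2*y**2 + 3*y - 4.
  leading term y**2: subtract (1/4*y)·f_1 from -1/2*y**2 + 3*y - 4 → y - 4
  leading term y: subtract (-1/2)·f_1 from y - 4 → 0
  remainder 0.

S(f_4,h_5): lcm = x*y. S = 6*y - 24.
  leading term y: subtract (-3)·f_1 from 6*y - 24 → 0
  remainder 0.

Every S-polynomial of the final basis reduces to 0, so we have a Gröbner basis.
Inter-reduce: drop elements whose leading term is divisible by another's, tail-reduce, and make monic.
Reduced Gröbner basis: {x - 3, y - 4}.

The lex basis is triangular: the last element involves only y. Solving y - 4 = 0 gives y ∈ {4}; substituting each value into the earlier elements determines the remaining variables.
  y = 4: the earlier basis element becomes x - 3 = 0, giving x = 3 — point (3, 4).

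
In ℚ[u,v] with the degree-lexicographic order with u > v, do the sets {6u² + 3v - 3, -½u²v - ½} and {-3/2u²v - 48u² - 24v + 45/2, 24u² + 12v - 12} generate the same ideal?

Yes, the ideals are equal.

Since reduced Gröbner bases are canonical representatives of ideals under a given ordering, it suffices to compute and compare them.
Buchberger on the first generating set:
f_1 = 6u² + 3v - 3, LT = u².
f_2 = -½u²v - ½, LT = u²v.

S(f_1,f_2): lcm = u²v. S = ½v² - ½v - 1.
  leading term v²: no divisor's leading term divides it; move ½v² to the remainder.
  leading term v: no divisor's leading term divides it; move -½v to the remainder.
  leading term 1: no divisor's leading term divides it; move -1 to the remainder.
  remainder ½v² - ½v - 1 ≠ 0; add g_3 = ½v² - ½v - 1 to the basis.

The other S-polynomials (S(f_1,g_3), S(f_2,g_3)) all reduce to 0 modulo the current basis, so we have a Gröbner basis.
Inter-reduce: drop elements whose leading term is divisible by another's, tail-reduce, and make monic.
Reduced Gröbner basis: {u² + ½v - ½, v² - v - 2}.

Buchberger on the second generating set:
h_1 = -3/2u²v - 48u² - 24v + 45/2, LT = u²v.
h_2 = 24u² + 12v - 12, LT = u².

S(h_1,h_2): lcm = u²v. S = 32u² - ½v² + 33/2v - 15.
  leading term u²: subtract (4/3)·h_2 from 32u² - ½v² + 33/2v - 15 → -½v² + ½v + 1
  leading term v²: no divisor's leading term divides it; move -½v² to the remainder.
  leading term v: no divisor's leading term divides it; move ½v to the remainder.
  leading term 1: no divisor's leading term divides it; move 1 to the remainder.
  remainder -½v² + ½v + 1 ≠ 0; add k_3 = -½v² + ½v + 1 to the basis.

The other S-polynomials (S(h_1,k_3), S(h_2,k_3)) all reduce to 0 modulo the current basis, so we have a Gröbner basis.
Inter-reduce: drop elements whose leading term is divisible by another's, tail-reduce, and make monic.
Reduced Gröbner basis: {u² + ½v - ½, v² - v - 2}.

These coincide, so the ideals are equal.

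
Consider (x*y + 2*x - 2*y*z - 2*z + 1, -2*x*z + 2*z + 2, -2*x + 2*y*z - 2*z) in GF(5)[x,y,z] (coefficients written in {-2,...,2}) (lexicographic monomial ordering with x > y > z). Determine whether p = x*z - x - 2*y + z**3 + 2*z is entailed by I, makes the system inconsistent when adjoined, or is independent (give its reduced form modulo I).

First compute the reduced Gröbner basis of I by Buchberger's algorithm.
f_1 = x*y + 2*x - 2*y*z - 2*z + 1, LT = x*y.
f_2 = -2*x*z + 2*z + 2, LT = x*z.
f_3 = -2*x + 2*y*z - 2*z, LT = x.

S(f_1,f_2): lcm = x*y*z. S = 2*x*z - 2*y*z**2 + y*z + y - 2*z**2 + z.
  leading term x*z: subtract (-1)·f_2 from 2*x*z - 2*y*z**2 + y*z + y - 2*z**2 + z → -2*y*z**2 + y*z + y - 2*z**2 - 2*z + 2
  leading term y*z**2: no divisor's leading term divides it; move -2*y*z**2 to the remainder.
  leading term y*z: no divisor's leading term divides it; move y*z to the remainder.
  leading term y: no divisor's leading term divides it; move y to the remainder.
  leading term z**2: no divisor's leading term divides it; move -2*z**2 to the remainder.
  leading term z: no divisor's leading term divides it; move -2*z to the remainder.
  leading term 1: no divisor's leading term divides it; move 2 to the remainder.
  remainder -2*y*z**2 + y*z + y - 2*z**2 - 2*z + 2 ≠ 0; add h_4 = -2*y*z**2 + y*z + y - 2*z**2 - 2*z + 2 to the basis.

S(f_1,f_3): lcm = x*y. S = 2*x + y**2*z + 2*y*z - 2*z + 1.
  leading term x: subtract (-1)·f_3 from 2*x + y**2*z + 2*y*z - 2*z + 1 → y**2*z - y*z + z + 1
  leading term y**2*z: no divisor's leading term divides it; move y**2*z to the remainder.
  leading term y*z: no divisor's leading term divides it; move -y*z to the remainder.
  leading term z: no divisor's leading term divides it; move z to the remainder.
  leading term 1: no divisor's leading term divides it; move 1 to the remainder.
  remainder y**2*z - y*z + z + 1 ≠ 0; add h_5 = y**2*z - y*z + z + 1 to the basis.

S(f_2,f_3): lcm = x*z. S = y*z**2 - z**2 - z - 1.
  leading term y*z**2: subtract (2)·h_4 from y*z**2 - z**2 - z - 1 → -2*y*z - 2*y - 2*z**2 - 2*z
  leading term y*z: no divisor's leading term divides it; move -2*y*z to the remainder.
  leading term y: no divisor's leading term divides it; move -2*y to the remainder.
  leading term z**2: no divisor's leading term divides it; move -2*z**2 to the remainder.
  leading term z: no divisor's leading term divides it; move -2*z to the remainder.
  remainder -2*y*z - 2*y - 2*z**2 - 2*z ≠ 0; add h_6 = -2*y*z - 2*y - 2*z**2 - 2*z to the basis.

S(f_1,h_5): lcm = x*y**2*z. S = -2*x*y*z - x*z - x - 2*y**2*z**2 - 2*y*z**2 + y*z.
  leading term x*y*z: subtract (-2*z)·f_1 from -2*x*y*z - x*z - x - 2*y**2*z**2 - 2*y*z**2 + y*z → -2*x*z - x - 2*y**2*z**2 - y*z**2 + y*z + z**2 + 2*z
  leading term x*z: subtract (1)·f_2 from -2*x*z - x - 2*y**2*z**2 - y*z**2 + y*z + z**2 + 2*z → -x - 2*y**2*z**2 - y*z**2 + y*z + z**2 - 2
  leading term x: subtract (-2)·f_3 from -x - 2*y**2*z**2 - y*z**2 + y*z + z**2 - 2 → -2*y**2*z**2 - y*z**2 + z**2 + z - 2
  leading term y**2*z**2: subtract (y)·h_4 from -2*y**2*z**2 - y*z**2 + z**2 + z - 2 → -y**2*z - y**2 + y*z**2 + 2*y*z - 2*y + z**2 + z - 2
  leading term y**2*z: subtract (-1)·h_5 from -y**2*z - y**2 + y*z**2 + 2*y*z - 2*y + z**2 + z - 2 → -y**2 + y*z**2 + y*z - 2*y + z**2 + 2*z - 1
  leading term y**2: no divisor's leading term divides it; move -y**2 to the remainder.
  leading term y*z**2: subtract (2)·h_4 from y*z**2 + y*z - 2*y + z**2 + 2*z - 1 → -y*z + y + z
  leading term y*z: subtract (-2)·h_6 from -y*z + y + z → 2*y + z**2 + 2*z
  leading term y: no divisor's leading term divides it; move 2*y to the remainder.
  leading term z**2: no divisor's leading term divides it; move z**2 to the remainder.
  leading term z: no divisor's leading term divides it; move 2*z to the remainder.
  remainder -y**2 + 2*y + z**2 + 2*z ≠ 0; add h_7 = -y**2 + 2*y + z**2 + 2*z to the basis.

S(h_4,h_6): lcm = y*z**2. S = y*z + 2*y - z**3 + z - 1.
  leading term y*z: subtract (2)·h_6 from y*z + 2*y - z**3 + z - 1 → y - z**3 - z**2 - 1
  leading term y: no divisor's leading term divides it; move y to the remainder.
  leading term z**3: no divisor's leading term divides it; move -z**3 to the remainder.
  leading term z**2: no divisor's leading term divides it; move -z**2 to the remainder.
  leading term 1: no divisor's leading term divides it; move -1 to the remainder.
  remainder y - z**3 - z**2 - 1 ≠ 0; add h_8 = y - z**3 - z**2 - 1 to the basis.

S(h_4,h_7): lcm = y**2*z**2. S = 2*y**2*z + 2*y**2 - 2*y*z**2 + y*z - y + z**4 + 2*z**3.
  leading term y**2*z: subtract (2)·h_5 from 2*y**2*z + 2*y**2 - 2*y*z**2 + y*z - y + z**4 + 2*z**3 → 2*y**2 - 2*y*z**2 - 2*y*z - y + z**4 + 2*z**3 - 2*z - 2
  leading term y**2: subtract (-2)·h_7 from 2*y**2 - 2*y*z**2 - 2*y*z - y + z**4 + 2*z**3 - 2*z - 2 → -2*y*z**2 - 2*y*z - 2*y + z**4 + 2*z**3 + 2*z**2 + 2*z - 2
  leading term y*z**2: subtract (1)·h_4 from -2*y*z**2 - 2*y*z - 2*y + z**4 + 2*z**3 + 2*z**2 + 2*z - 2 → 2*y*z + 2*y + z**4 + 2*z**3 - z**2 - z + 1
  leading term y*z: subtract (-1)·h_6 from 2*y*z + 2*y + z**4 + 2*z**3 - z**2 - z + 1 → z**4 + 2*z**3 + 2*z**2 + 2*z + 1
  leading term z**4: no divisor's leading term divides it; move z**4 to the remainder.
  leading term z**3: no divisor's leading term divides it; move 2*z**3 to the remainder.
  leading term z**2: no divisor's leading term divides it; move 2*z**2 to the remainder.
  leading term z: no divisor's leading term divides it; move 2*z to the remainder.
  leading term 1: no divisor's leading term divides it; move 1 to the remainder.
  remainder z**4 + 2*z**3 + 2*z**2 + 2*z + 1 ≠ 0; add h_9 = z**4 + 2*z**3 + 2*z**2 + 2*z + 1 to the basis.

The other S-polynomials (S(f_1,h_4), S(f_2,h_4), S(f_3,h_4), S(f_2,h_5), S(f_3,h_5), S(h_4,h_5), S(f_1,h_6), S(f_2,h_6), S(f_3,h_6), S(h_5,h_6), S(f_1,h_7), S(f_2,h_7), S(f_3,h_7), S(h_5,h_7), S(h_6,h_7), S(f_1,h_8), S(f_2,h_8), S(f_3,h_8), S(h_4,h_8), S(h_5,h_8), S(h_6,h_8), S(h_7,h_8), S(f_1,h_9), S(f_2,h_9), S(f_3,h_9), S(h_4,h_9), S(h_5,h_9), S(h_6,h_9), S(h_7,h_9), S(h_8,h_9)) all reduce to 0 modulo the current basis, so we have a Gröbner basis.
Inter-reduce: drop elements whose leading term is divisible by another's, tail-reduce, and make monic.
Reduced Gröbner basis: {x + z**3 + 2*z**2 + 2*z + 1, y - z**3 - z**2 - 1, z**4 + 2*z**3 + 2*z**2 + 2*z + 1}.
Label its elements g_1 = x + z**3 + 2*z**2 + 2*z + 1, g_2 = y - z**3 - z**2 - 1, g_3 = z**4 + 2*z**3 + 2*z**2 + 2*z + 1.

Reduce p = x*z - x - 2*y + z**3 + 2*z modulo G:
  leading term x*z: subtract (z)·g_1 from x*z - x - 2*y + z**3 + 2*z → -x - 2*y - z**4 - z**3 - 2*z**2 + z
  leading term x: subtract (-1)·g_1 from -x - 2*y - z**4 - z**3 - 2*z**2 + z → -2*y - z**4 - 2*z + 1
  leading term y: subtract (-2)·g_2 from -2*y - z**4 - 2*z + 1 → -z**4 - 2*z**3 - 2*z**2 - 2*z - 1
  leading term z**4: subtract (-1)·g_3 from -z**4 - 2*z**3 - 2*z**2 - 2*z - 1 → 0
  normal form = 0.
Since the normal form is 0, p ∈ I.

Ideal membership is decidable via reduction modulo a Gröbner basis.

x*z - x - 2*y + z**3 + 2*z lies in I (it reduces to 0).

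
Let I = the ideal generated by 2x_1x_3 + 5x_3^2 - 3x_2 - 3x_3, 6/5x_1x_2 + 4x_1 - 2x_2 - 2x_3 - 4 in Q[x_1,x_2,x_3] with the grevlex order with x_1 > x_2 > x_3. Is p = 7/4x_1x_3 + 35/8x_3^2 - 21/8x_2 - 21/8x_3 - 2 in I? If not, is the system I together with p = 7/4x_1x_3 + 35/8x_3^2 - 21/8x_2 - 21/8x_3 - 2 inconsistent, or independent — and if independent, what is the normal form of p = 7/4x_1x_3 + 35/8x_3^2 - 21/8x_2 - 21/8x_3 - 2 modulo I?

Adjoining 7/4x_1x_3 + 35/8x_3^2 - 21/8x_2 - 21/8x_3 - 2 makes the ideal the whole ring: the system is inconsistent.

First compute the reduced Gröbner basis of I by Buchberger's algorithm.
f_1 = 2x_1x_3 + 5x_3^2 - 3x_2 - 3x_3, LT = x_1x_3.
f_2 = 6/5x_1x_2 + 4x_1 - 2x_2 - 2x_3 - 4, LT = x_1x_2.

S(f_1,f_2): lcm = x_1x_2x_3. S = 5/2x_2x_3^2 - 3/2x_2^2 - 10/3x_1x_3 + 1/6x_2x_3 + 5/3x_3^2 + 10/3x_3.
  reduce S modulo (f_1, f_2):
  remainder 5/2x_2x_3^2 - 3/2x_2^2 + 1/6x_2x_3 + 10x_3^2 - 5x_2 - 5/3x_3 ≠ 0; add h_3 = 5/2x_2x_3^2 - 3/2x_2^2 + 1/6x_2x_3 + 10x_3^2 - 5x_2 - 5/3x_3 to the basis.

The other S-polynomials (S(f_1,h_3), S(f_2,h_3)) all reduce to 0 modulo the current basis, so we have a Gröbner basis.
Inter-reduce: drop elements whose leading term is divisible by another's, tail-reduce, and make monic.
Reduced Gröbner basis: {x_2x_3^2 - 3/5x_2^2 + 1/15x_2x_3 + 4x_3^2 - 2x_2 - 2/3x_3, x_1x_2 + 10/3x_1 - 5/3x_2 - 5/3x_3 - 10/3, x_1x_3 + 5/2x_3^2 - 3/2x_2 - 3/2x_3}.
Label its elements g_1 = x_2x_3^2 - 3/5x_2^2 + 1/15x_2x_3 + 4x_3^2 - 2x_2 - 2/3x_3, g_2 = x_1x_2 + 10/3x_1 - 5/3x_2 - 5/3x_3 - 10/3, g_3 = x_1x_3 + 5/2x_3^2 - 3/2x_2 - 3/2x_3.

Reduce p = 7/4x_1x_3 + 35/8x_3^2 - 21/8x_2 - 21/8x_3 - 2 modulo G:
  leading term x_1x_3: subtract (7/4)·g_3 from 7/4x_1x_3 + 35/8x_3^2 - 21/8x_2 - 21/8x_3 - 2 → -2
  leading term 1: no divisor's leading term divides it; move -2 to the remainder.
  normal form = -2.
The normal form is nonzero, so p ∉ I. Since p minus its normal form lies in I, I + (p) = I + (r) where r = -2; decide whether this ideal is the whole ring.
Here r = -2 is a nonzero constant, hence a unit: 1 ∈ I + (p), the Gröbner basis of I + (p) is {1}, and the enlarged system has no common solution — adjoining p is inconsistent.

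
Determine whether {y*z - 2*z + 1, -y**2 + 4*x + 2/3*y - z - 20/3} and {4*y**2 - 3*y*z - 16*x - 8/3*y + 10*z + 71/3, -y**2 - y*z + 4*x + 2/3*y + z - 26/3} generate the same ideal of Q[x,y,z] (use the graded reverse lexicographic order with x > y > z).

No, the ideals differ.

Since reduced Gröbner bases are canonical representatives of ideals under a given ordering, it suffices to compute and compare them.
Buchberger on the first generating set:
f_1 = y*z - 2*z + 1, LT = y*z.
f_2 = -y**2 + 4*x + 2/3*y - z - 20/3, LT = y**2.

S(f_1,f_2): lcm = y**2*z. S = 4*x*z - 4/3*y*z - z**2 + y - 20/3*z.
  reduce S modulo (f_1, f_2):
  remainder 4*x*z - z**2 + y - 28/3*z + 4/3 ≠ 0; add g_3 = 4*x*z - z**2 + y - 28/3*z + 4/3 to the basis.

The other S-polynomials (S(f_1,g_3), S(f_2,g_3)) all reduce to 0 modulo the current basis, so we have a Gröbner basis.
Inter-reduce: drop elements whose leading term is divisible by another's, tail-reduce, and make monic.
Reduced Gröbner basis: {y**2 - 4*x - 2/3*y + z + 20/3, x*z - 1/4*z**2 + 1/4*y - 7/3*z + 1/3, y*z - 2*z + 1}.

Buchberger on the second generating set:
h_1 = 4*y**2 - 3*y*z - 16*x - 8/3*y + 10*z + 71/3, LT = y**2.
h_2 = -y**2 - y*z + 4*x + 2/3*y + z - 26/3, LT = y**2.

S(h_1,h_2): lcm = y**2. S = -7/4*y*z + 7/2*z - 11/4.
  reduce S modulo (h_1, h_2):
  remainder -7/4*y*z + 7/2*z - 11/4 ≠ 0; add k_3 = -7/4*y*z + 7/2*z - 11/4 to the basis.

S(h_1,k_3): lcm = y**2*z. S = -3/4*y*z**2 - 4*x*z + 4/3*y*z + 5/2*z**2 - 11/7*y + 71/12*z.
  reduce S modulo (h_1, h_2, k_3):
  remainder -4*x*z + z**2 - 11/7*y + 205/21*z - 44/21 ≠ 0; add k_4 = -4*x*z + z**2 - 11/7*y + 205/21*z - 44/21 to the basis.

The other S-polynomials (S(h_2,k_3), S(h_1,k_4), S(h_2,k_4), S(k_3,k_4)) all reduce to 0 modulo the current basis, so we have a Gröbner basis.
Inter-reduce: drop elements whose leading term is divisible by another's, tail-reduce, and make monic.
Reduced Gröbner basis: {y**2 - 4*x - 2/3*y + z + 149/21, x*z - 1/4*z**2 + 11/28*y - 205/84*z + 11/21, y*z - 2*z + 11/7}.

The bases are distinct; the ideals are different.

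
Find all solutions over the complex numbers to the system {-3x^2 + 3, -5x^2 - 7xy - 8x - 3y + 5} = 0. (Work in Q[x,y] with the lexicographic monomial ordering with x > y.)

Compute a lex Gröbner basis by Buchberger's algorithm.
f_1 = -3x^2 + 3, LT = x^2.
f_2 = -5x^2 - 7xy - 8x - 3y + 5, LT = x^2.

S(f_1,f_2): lcm = x^2. S = -7/5xy - 8/5x - 3/5y.
  leading term xy: no divisor's leading term divides it; move -7/5xy to the remainder.
  leading term x: no divisor's leading term divides it; move -8/5x to the remainder.
  leading term y: no divisor's leading term divides it; move -3/5y to the remainder.
  remainder -7/5xy - 8/5x - 3/5y ≠ 0; add h_3 = -7/5xy - 8/5x - 3/5y to the basis.

S(f_1,h_3): lcm = x^2y. S = -8/7x^2 - 3/7xy - y.
  leading term x^2: subtract (8/21)·f_1 from -8/7x^2 - 3/7xy - y → -3/7xy - y - 8/7
  leading term xy: subtract (15/49)·h_3 from -3/7xy - y - 8/7 → 24/49x - 40/49y - 8/7
  leading term x: no divisor's leading term divides it; move 24/49x to the remainder.
  leading term y: no divisor's leading term divides it; move -40/49y to the remainder.
  leading term 1: no divisor's leading term divides it; move -8/7 to the remainder.
  remainder 24/49x - 40/49y - 8/7 ≠ 0; add h_4 = 24/49x - 40/49y - 8/7 to the basis.

S(h_3,h_4): lcm = xy. S = 8/7x + 5/3y^2 + 58/21y.
  leading term x: subtract (7/3)·h_4 from 8/7x + 5/3y^2 + 58/21y → 5/3y^2 + 14/3y + 8/3
  leading term y^2: no divisor's leading term divides it; move 5/3y^2 to the remainder.
  leading term y: no divisor's leading term divides it; move 14/3y to the remainder.
  leading term 1: no divisor's leading term divides it; move 8/3 to the remainder.
  remainder 5/3y^2 + 14/3y + 8/3 ≠ 0; add h_5 = 5/3y^2 + 14/3y + 8/3 to the basis.

The other S-polynomials (S(f_2,h_3), S(f_1,h_4), S(f_2,h_4), S(f_1,h_5), S(f_2,h_5), S(h_3,h_5), S(h_4,h_5)) all reduce to 0 modulo the current basis, so we have a Gröbner basis.
Inter-reduce: drop elements whose leading term is divisible by another's, tail-reduce, and make monic.
Reduced Gröbner basis: {x - 5/3y - 7/3, y^2 + 14/5y + 8/5}.

Elimination: the polynomial y^2 + 14/5y + 8/5 lies in the elimination ideal for y, so y ∈ {-2, -4/5}. For each such y, the remaining basis elements (now univariate) give the rest of the solution.
  y = -2: the earlier basis element becomes x + 1 = 0, giving x = -1 — point (-1, -2).
  y = -4/5: the earlier basis element becomes x - 1 = 0, giving x = 1 — point (1, -4/5).
Each listed point satisfies every original equation (direct substitution).

{(-1, -2), (1, -4/5)}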